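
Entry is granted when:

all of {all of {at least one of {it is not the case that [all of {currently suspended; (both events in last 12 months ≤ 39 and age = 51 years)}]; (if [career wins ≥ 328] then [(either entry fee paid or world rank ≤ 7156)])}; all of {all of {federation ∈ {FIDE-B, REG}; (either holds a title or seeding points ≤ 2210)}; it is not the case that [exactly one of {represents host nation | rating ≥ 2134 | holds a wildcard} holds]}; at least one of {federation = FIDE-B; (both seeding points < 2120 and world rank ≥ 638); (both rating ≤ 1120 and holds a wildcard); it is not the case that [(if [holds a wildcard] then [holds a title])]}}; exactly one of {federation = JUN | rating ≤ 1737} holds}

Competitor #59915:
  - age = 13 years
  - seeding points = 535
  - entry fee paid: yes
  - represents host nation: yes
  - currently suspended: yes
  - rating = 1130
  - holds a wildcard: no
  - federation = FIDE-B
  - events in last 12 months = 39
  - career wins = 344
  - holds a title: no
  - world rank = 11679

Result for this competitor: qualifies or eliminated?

Atomic conditions:
  currently suspended: yes → true
  events in last 12 months ≤ 39: 39 ≤ 39 is true
  age = 51 years: 13 == 51 is false
  career wins ≥ 328: 344 ≥ 328 is true
  entry fee paid: yes → true
  world rank ≤ 7156: 11679 ≤ 7156 is false
  federation ∈ {FIDE-B, REG}: FIDE-B is in the set → true
  holds a title: no → false
  seeding points ≤ 2210: 535 ≤ 2210 is true
  represents host nation: yes → true
  rating ≥ 2134: 1130 ≥ 2134 is false
  holds a wildcard: no → false
  federation = FIDE-B: FIDE-B == FIDE-B is true
  seeding points < 2120: 535 < 2120 is true
  world rank ≥ 638: 11679 ≥ 638 is true
  rating ≤ 1120: 1130 ≤ 1120 is false
  federation = JUN: FIDE-B == JUN is false
  rating ≤ 1737: 1130 ≤ 1737 is true
Combine:
[1.1.1.1.2] true AND false = false
[1.1.1.1] true AND false = false
[1.1.1] NOT false = true
[1.1.2.2] true OR false = true
[1.1.2] true → true = true
[1.1] true OR true = true
[1.2.1.2] false OR true = true
[1.2.1] true AND true = true
[1.2.2.1] exactly-one(true, false, false) = true
[1.2.2] NOT true = false
[1.2] true AND false = false
[1.3.2] true AND true = true
[1.3.3] false AND false = false
[1.3.4.1] false → false (antecedent false ⇒ implication holds) = true
[1.3.4] NOT true = false
[1.3] true OR true OR false OR false = true
[1] true AND false AND true = false
[2] exactly-one(false, true) = true
[root] false AND true = false
Overall: false → eliminated

Eliminated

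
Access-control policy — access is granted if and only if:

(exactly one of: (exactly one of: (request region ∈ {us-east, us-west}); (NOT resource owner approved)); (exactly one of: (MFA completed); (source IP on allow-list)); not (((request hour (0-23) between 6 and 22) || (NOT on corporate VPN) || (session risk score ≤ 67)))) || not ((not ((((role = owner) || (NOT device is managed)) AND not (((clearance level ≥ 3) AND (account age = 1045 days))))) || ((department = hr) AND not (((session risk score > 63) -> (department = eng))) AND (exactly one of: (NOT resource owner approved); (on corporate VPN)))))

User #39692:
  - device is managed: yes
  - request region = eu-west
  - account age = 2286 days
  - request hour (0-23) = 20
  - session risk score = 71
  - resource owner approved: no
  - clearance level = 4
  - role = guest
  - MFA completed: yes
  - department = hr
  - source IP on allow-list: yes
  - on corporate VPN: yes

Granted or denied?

Atomic conditions:
  request region ∈ {us-east, us-west}: eu-west is not in the set → false
  NOT resource owner approved: no → true
  MFA completed: yes → true
  source IP on allow-list: yes → true
  request hour (0-23) between 6 and 22: 20 in [6, 22] is true
  NOT on corporate VPN: yes → false
  session risk score ≤ 67: 71 ≤ 67 is false
  role = owner: guest == owner is false
  NOT device is managed: yes → false
  clearance level ≥ 3: 4 ≥ 3 is true
  account age = 1045 days: 2286 == 1045 is false
  department = hr: hr == hr is true
  session risk score > 63: 71 > 63 is true
  department = eng: hr == eng is false
  on corporate VPN: yes → true
Combine:
[1.1] exactly-one(false, true) = true
[1.2] exactly-one(true, true) = false
[1.3.1] true OR false OR false = true
[1.3] NOT true = false
[1] exactly-one(true, false, false) = true
[2.1.1.1.1] false OR false = false
[2.1.1.1.2.1] true AND false = false
[2.1.1.1.2] NOT false = true
[2.1.1.1] false AND true = false
[2.1.1] NOT false = true
[2.1.2.2.1] true → false = false
[2.1.2.2] NOT false = true
[2.1.2.3] exactly-one(true, true) = false
[2.1.2] true AND true AND false = false
[2.1] true OR false = true
[2] NOT true = false
[root] true OR false = true
Overall: true → granted

Granted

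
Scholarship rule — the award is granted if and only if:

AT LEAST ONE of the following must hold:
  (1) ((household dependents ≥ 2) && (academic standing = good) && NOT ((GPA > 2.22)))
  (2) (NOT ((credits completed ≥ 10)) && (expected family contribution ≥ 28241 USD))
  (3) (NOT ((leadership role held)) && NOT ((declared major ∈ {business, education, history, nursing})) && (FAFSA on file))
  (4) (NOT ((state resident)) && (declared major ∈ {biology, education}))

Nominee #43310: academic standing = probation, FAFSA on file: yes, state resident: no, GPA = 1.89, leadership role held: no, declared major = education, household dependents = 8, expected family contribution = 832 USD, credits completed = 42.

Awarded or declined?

Atomic conditions:
  household dependents ≥ 2: 8 ≥ 2 is true
  academic standing = good: probation == good is false
  GPA > 2.22: 1.89 > 2.22 is false
  credits completed ≥ 10: 42 ≥ 10 is true
  expected family contribution ≥ 28241 USD: 832 ≥ 28241 is false
  leadership role held: no → false
  declared major ∈ {business, education, history, nursing}: education is in the set → true
  FAFSA on file: yes → true
  state resident: no → false
  declared major ∈ {biology, education}: education is in the set → true
Combine:
[1.3] NOT false = true
[1] true AND false AND true = false
[2.1] NOT true = false
[2] false AND false = false
[3.1] NOT false = true
[3.2] NOT true = false
[3] true AND false AND true = false
[4.1] NOT false = true
[4] true AND true = true
[root] false OR false OR false OR true = true
Overall: true → awarded

Awarded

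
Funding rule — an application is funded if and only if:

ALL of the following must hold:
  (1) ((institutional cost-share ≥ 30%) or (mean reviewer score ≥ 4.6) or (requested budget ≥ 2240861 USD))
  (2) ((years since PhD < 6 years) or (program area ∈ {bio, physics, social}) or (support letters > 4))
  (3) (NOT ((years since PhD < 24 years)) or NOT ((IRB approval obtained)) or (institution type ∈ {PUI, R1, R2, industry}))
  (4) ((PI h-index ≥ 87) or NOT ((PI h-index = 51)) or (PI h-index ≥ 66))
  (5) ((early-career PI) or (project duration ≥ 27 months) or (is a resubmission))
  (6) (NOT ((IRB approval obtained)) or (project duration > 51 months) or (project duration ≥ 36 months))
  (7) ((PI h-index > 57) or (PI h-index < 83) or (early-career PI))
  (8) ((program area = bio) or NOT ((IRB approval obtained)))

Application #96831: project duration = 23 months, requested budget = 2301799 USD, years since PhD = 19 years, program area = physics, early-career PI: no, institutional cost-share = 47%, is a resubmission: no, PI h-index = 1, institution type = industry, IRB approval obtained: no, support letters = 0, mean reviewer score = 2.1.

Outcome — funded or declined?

Atomic conditions:
  institutional cost-share ≥ 30%: 47 ≥ 30 is true
  mean reviewer score ≥ 4.6: 2.1 ≥ 4.6 is false
  requested budget ≥ 2240861 USD: 2301799 ≥ 2240861 is true
  years since PhD < 6 years: 19 < 6 is false
  program area ∈ {bio, physics, social}: physics is in the set → true
  support letters > 4: 0 > 4 is false
  years since PhD < 24 years: 19 < 24 is true
  IRB approval obtained: no → false
  institution type ∈ {PUI, R1, R2, industry}: industry is in the set → true
  PI h-index ≥ 87: 1 ≥ 87 is false
  PI h-index = 51: 1 == 51 is false
  PI h-index ≥ 66: 1 ≥ 66 is false
  early-career PI: no → false
  project duration ≥ 27 months: 23 ≥ 27 is false
  is a resubmission: no → false
  project duration > 51 months: 23 > 51 is false
  project duration ≥ 36 months: 23 ≥ 36 is false
  PI h-index > 57: 1 > 57 is false
  PI h-index < 83: 1 < 83 is true
  program area = bio: physics == bio is false
Combine:
[1] true OR false OR true = true
[2] false OR true OR false = true
[3.1] NOT true = false
[3.2] NOT false = true
[3] false OR true OR true = true
[4.2] NOT false = true
[4] false OR true OR false = true
[5] false OR false OR false = false
[6.1] NOT false = true
[6] true OR false OR false = true
[7] false OR true OR false = true
[8.2] NOT false = true
[8] false OR true = true
[root] true AND true AND true AND true AND false AND true AND true AND true = false
Overall: false → declined

Declined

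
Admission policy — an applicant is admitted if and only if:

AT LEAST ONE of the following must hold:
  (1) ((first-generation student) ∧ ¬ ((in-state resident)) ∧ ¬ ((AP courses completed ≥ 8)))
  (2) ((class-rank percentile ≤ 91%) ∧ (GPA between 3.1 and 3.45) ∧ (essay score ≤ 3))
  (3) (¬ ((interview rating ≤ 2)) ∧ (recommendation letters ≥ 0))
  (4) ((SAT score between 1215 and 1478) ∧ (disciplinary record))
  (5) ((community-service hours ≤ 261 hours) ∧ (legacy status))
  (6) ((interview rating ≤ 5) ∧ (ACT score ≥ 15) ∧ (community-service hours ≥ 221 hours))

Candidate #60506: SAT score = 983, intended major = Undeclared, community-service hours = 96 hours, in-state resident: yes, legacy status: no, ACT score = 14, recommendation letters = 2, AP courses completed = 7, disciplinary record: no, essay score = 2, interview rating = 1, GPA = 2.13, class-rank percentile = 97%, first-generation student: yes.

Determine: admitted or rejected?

Atomic conditions:
  first-generation student: yes → true
  in-state resident: yes → true
  AP courses completed ≥ 8: 7 ≥ 8 is false
  class-rank percentile ≤ 91%: 97 ≤ 91 is false
  GPA between 3.1 and 3.45: 2.13 in [3.1, 3.45] is false
  essay score ≤ 3: 2 ≤ 3 is true
  interview rating ≤ 2: 1 ≤ 2 is true
  recommendation letters ≥ 0: 2 ≥ 0 is true
  SAT score between 1215 and 1478: 983 in [1215, 1478] is false
  disciplinary record: no → false
  community-service hours ≤ 261 hours: 96 ≤ 261 is true
  legacy status: no → false
  interview rating ≤ 5: 1 ≤ 5 is true
  ACT score ≥ 15: 14 ≥ 15 is false
  community-service hours ≥ 221 hours: 96 ≥ 221 is false
Combine:
[1.2] NOT true = false
[1.3] NOT false = true
[1] true AND false AND true = false
[2] false AND false AND true = false
[3.1] NOT true = false
[3] false AND true = false
[4] false AND false = false
[5] true AND false = false
[6] true AND false AND false = false
[root] false OR false OR false OR false OR false OR false = false
Overall: false → rejected

Rejected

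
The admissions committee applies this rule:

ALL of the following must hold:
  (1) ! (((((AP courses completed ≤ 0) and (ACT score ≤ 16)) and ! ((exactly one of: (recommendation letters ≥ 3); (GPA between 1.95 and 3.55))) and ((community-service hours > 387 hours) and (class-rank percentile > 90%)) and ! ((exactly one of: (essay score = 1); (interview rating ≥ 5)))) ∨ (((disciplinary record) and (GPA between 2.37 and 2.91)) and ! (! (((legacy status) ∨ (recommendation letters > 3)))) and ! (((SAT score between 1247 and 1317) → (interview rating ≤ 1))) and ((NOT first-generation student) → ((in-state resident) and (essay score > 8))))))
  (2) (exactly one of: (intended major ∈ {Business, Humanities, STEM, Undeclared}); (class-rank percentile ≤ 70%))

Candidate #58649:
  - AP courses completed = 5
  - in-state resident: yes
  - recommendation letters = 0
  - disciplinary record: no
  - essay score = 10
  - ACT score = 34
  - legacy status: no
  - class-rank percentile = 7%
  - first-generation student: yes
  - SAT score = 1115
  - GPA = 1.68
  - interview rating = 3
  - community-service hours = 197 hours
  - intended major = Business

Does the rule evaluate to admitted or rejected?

Rejected

Atomic conditions:
  AP courses completed ≤ 0: 5 ≤ 0 is false
  ACT score ≤ 16: 34 ≤ 16 is false
  recommendation letters ≥ 3: 0 ≥ 3 is false
  GPA between 1.95 and 3.55: 1.68 in [1.95, 3.55] is false
  community-service hours > 387 hours: 197 > 387 is false
  class-rank percentile > 90%: 7 > 90 is false
  essay score = 1: 10 == 1 is false
  interview rating ≥ 5: 3 ≥ 5 is false
  disciplinary record: no → false
  GPA between 2.37 and 2.91: 1.68 in [2.37, 2.91] is false
  legacy status: no → false
  recommendation letters > 3: 0 > 3 is false
  SAT score between 1247 and 1317: 1115 in [1247, 1317] is false
  interview rating ≤ 1: 3 ≤ 1 is false
  NOT first-generation student: yes → false
  in-state resident: yes → true
  essay score > 8: 10 > 8 is true
  intended major ∈ {Business, Humanities, STEM, Undeclared}: Business is in the set → true
  class-rank percentile ≤ 70%: 7 ≤ 70 is true
Combine:
[1.1.1.1] false AND false = false
[1.1.1.2.1] exactly-one(false, false) = false
[1.1.1.2] NOT false = true
[1.1.1.3] false AND false = false
[1.1.1.4.1] exactly-one(false, false) = false
[1.1.1.4] NOT false = true
[1.1.1] false AND true AND false AND true = false
[1.1.2.1] false AND false = false
[1.1.2.2.1.1] false OR false = false
[1.1.2.2.1] NOT false = true
[1.1.2.2] NOT true = false
[1.1.2.3.1] false → false (antecedent false ⇒ implication holds) = true
[1.1.2.3] NOT true = false
[1.1.2.4.2] true AND true = true
[1.1.2.4] false → true (antecedent false ⇒ implication holds) = true
[1.1.2] false AND false AND false AND true = false
[1.1] false OR false = false
[1] NOT false = true
[2] exactly-one(true, true) = false
[root] true AND false = false
Overall: false → rejected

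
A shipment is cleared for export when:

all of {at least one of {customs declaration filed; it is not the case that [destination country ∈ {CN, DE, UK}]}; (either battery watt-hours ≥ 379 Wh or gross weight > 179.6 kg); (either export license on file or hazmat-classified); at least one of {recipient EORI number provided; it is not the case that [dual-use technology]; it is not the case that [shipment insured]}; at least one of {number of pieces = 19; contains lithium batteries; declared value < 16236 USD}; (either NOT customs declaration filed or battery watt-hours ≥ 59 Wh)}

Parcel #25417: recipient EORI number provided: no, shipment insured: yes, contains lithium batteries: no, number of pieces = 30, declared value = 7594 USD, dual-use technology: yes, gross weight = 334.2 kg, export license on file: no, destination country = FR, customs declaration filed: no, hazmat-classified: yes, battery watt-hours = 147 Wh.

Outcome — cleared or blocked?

Atomic conditions:
  customs declaration filed: no → false
  destination country ∈ {CN, DE, UK}: FR is not in the set → false
  battery watt-hours ≥ 379 Wh: 147 ≥ 379 is false
  gross weight > 179.6 kg: 334.2 > 179.6 is true
  export license on file: no → false
  hazmat-classified: yes → true
  recipient EORI number provided: no → false
  dual-use technology: yes → true
  shipment insured: yes → true
  number of pieces = 19: 30 == 19 is false
  contains lithium batteries: no → false
  declared value < 16236 USD: 7594 < 16236 is true
  NOT customs declaration filed: no → true
  battery watt-hours ≥ 59 Wh: 147 ≥ 59 is true
Combine:
[1.2] NOT false = true
[1] false OR true = true
[2] false OR true = true
[3] false OR true = true
[4.2] NOT true = false
[4.3] NOT true = false
[4] false OR false OR false = false
[5] false OR false OR true = true
[6] true OR true = true
[root] true AND true AND true AND false AND true AND true = false
Overall: false → blocked

Blocked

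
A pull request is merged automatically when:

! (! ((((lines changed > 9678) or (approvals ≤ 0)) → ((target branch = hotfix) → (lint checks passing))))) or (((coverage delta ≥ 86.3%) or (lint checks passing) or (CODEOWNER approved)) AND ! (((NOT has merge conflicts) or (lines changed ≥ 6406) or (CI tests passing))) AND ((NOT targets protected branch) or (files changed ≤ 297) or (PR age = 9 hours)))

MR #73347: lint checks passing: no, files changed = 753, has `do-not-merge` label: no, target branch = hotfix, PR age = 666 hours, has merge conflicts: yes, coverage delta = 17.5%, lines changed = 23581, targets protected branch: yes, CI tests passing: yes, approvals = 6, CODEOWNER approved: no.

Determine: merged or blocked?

Atomic conditions:
  lines changed > 9678: 23581 > 9678 is true
  approvals ≤ 0: 6 ≤ 0 is false
  target branch = hotfix: hotfix == hotfix is true
  lint checks passing: no → false
  coverage delta ≥ 86.3%: 17.5 ≥ 86.3 is false
  CODEOWNER approved: no → false
  NOT has merge conflicts: yes → false
  lines changed ≥ 6406: 23581 ≥ 6406 is true
  CI tests passing: yes → true
  NOT targets protected branch: yes → false
  files changed ≤ 297: 753 ≤ 297 is false
  PR age = 9 hours: 666 == 9 is false
Combine:
[1.1.1.1] true OR false = true
[1.1.1.2] true → false = false
[1.1.1] true → false = false
[1.1] NOT false = true
[1] NOT true = false
[2.1] false OR false OR false = false
[2.2.1] false OR true OR true = true
[2.2] NOT true = false
[2.3] false OR false OR false = false
[2] false AND false AND false = false
[root] false OR false = false
Overall: false → blocked

Blocked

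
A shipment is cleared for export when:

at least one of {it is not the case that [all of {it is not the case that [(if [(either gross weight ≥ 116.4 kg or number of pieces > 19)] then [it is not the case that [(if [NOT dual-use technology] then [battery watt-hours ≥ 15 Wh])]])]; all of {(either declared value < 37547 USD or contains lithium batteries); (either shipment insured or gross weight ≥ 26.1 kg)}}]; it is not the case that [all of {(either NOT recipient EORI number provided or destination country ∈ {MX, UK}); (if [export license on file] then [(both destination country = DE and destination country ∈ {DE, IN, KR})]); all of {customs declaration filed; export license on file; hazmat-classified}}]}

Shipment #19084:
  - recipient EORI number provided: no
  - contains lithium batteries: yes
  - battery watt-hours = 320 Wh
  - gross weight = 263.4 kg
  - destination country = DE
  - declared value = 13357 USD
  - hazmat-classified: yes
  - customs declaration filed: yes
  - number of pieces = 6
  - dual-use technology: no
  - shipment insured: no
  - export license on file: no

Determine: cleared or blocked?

Atomic conditions:
  gross weight ≥ 116.4 kg: 263.4 ≥ 116.4 is true
  number of pieces > 19: 6 > 19 is false
  NOT dual-use technology: no → true
  battery watt-hours ≥ 15 Wh: 320 ≥ 15 is true
  declared value < 37547 USD: 13357 < 37547 is true
  contains lithium batteries: yes → true
  shipment insured: no → false
  gross weight ≥ 26.1 kg: 263.4 ≥ 26.1 is true
  NOT recipient EORI number provided: no → true
  destination country ∈ {MX, UK}: DE is not in the set → false
  export license on file: no → false
  destination country = DE: DE == DE is true
  destination country ∈ {DE, IN, KR}: DE is in the set → true
  customs declaration filed: yes → true
  hazmat-classified: yes → true
Combine:
[1.1.1.1.1] true OR false = true
[1.1.1.1.2.1] true → true = true
[1.1.1.1.2] NOT true = false
[1.1.1.1] true → false = false
[1.1.1] NOT false = true
[1.1.2.1] true OR true = true
[1.1.2.2] false OR true = true
[1.1.2] true AND true = true
[1.1] true AND true = true
[1] NOT true = false
[2.1.1] true OR false = true
[2.1.2.2] true AND true = true
[2.1.2] false → true (antecedent false ⇒ implication holds) = true
[2.1.3] true AND false AND true = false
[2.1] true AND true AND false = false
[2] NOT false = true
[root] false OR true = true
Overall: true → cleared

Cleared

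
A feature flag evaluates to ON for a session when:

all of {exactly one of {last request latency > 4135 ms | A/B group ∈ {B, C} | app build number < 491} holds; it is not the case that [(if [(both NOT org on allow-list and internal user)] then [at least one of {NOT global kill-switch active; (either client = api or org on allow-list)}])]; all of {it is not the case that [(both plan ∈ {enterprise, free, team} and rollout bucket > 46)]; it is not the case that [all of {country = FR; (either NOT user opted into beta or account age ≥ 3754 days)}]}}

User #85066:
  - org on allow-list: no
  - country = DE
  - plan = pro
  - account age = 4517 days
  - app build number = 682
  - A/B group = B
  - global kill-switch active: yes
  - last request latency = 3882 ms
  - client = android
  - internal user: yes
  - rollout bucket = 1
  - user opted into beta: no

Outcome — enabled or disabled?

Enabled

Atomic conditions:
  last request latency > 4135 ms: 3882 > 4135 is false
  A/B group ∈ {B, C}: B is in the set → true
  app build number < 491: 682 < 491 is false
  NOT org on allow-list: no → true
  internal user: yes → true
  NOT global kill-switch active: yes → false
  client = api: android == api is false
  org on allow-list: no → false
  plan ∈ {enterprise, free, team}: pro is not in the set → false
  rollout bucket > 46: 1 > 46 is false
  country = FR: DE == FR is false
  NOT user opted into beta: no → true
  account age ≥ 3754 days: 4517 ≥ 3754 is true
Combine:
[1] exactly-one(false, true, false) = true
[2.1.1] true AND true = true
[2.1.2.2] false OR false = false
[2.1.2] false OR false = false
[2.1] true → false = false
[2] NOT false = true
[3.1.1] false AND false = false
[3.1] NOT false = true
[3.2.1.2] true OR true = true
[3.2.1] false AND true = false
[3.2] NOT false = true
[3] true AND true = true
[root] true AND true AND true = true
Overall: true → enabled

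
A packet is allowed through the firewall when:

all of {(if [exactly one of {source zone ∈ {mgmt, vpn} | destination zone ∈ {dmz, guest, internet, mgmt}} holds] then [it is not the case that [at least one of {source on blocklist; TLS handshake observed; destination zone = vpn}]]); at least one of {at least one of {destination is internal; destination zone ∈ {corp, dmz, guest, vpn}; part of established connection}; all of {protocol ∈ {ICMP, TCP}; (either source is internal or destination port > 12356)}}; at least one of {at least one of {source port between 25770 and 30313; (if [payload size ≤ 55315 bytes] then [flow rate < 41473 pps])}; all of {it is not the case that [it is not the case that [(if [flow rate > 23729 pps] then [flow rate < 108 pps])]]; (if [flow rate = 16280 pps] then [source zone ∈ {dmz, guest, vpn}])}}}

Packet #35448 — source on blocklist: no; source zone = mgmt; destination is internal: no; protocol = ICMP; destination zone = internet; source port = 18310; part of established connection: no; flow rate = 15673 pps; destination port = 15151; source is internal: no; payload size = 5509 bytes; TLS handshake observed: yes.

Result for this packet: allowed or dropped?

Atomic conditions:
  source zone ∈ {mgmt, vpn}: mgmt is in the set → true
  destination zone ∈ {dmz, guest, internet, mgmt}: internet is in the set → true
  source on blocklist: no → false
  TLS handshake observed: yes → true
  destination zone = vpn: internet == vpn is false
  destination is internal: no → false
  destination zone ∈ {corp, dmz, guest, vpn}: internet is not in the set → false
  part of established connection: no → false
  protocol ∈ {ICMP, TCP}: ICMP is in the set → true
  source is internal: no → false
  destination port > 12356: 15151 > 12356 is true
  source port between 25770 and 30313: 18310 in [25770, 30313] is false
  payload size ≤ 55315 bytes: 5509 ≤ 55315 is true
  flow rate < 41473 pps: 15673 < 41473 is true
  flow rate > 23729 pps: 15673 > 23729 is false
  flow rate < 108 pps: 15673 < 108 is false
  flow rate = 16280 pps: 15673 == 16280 is false
  source zone ∈ {dmz, guest, vpn}: mgmt is not in the set → false
Combine:
[1.1] exactly-one(true, true) = false
[1.2.1] false OR true OR false = true
[1.2] NOT true = false
[1] false → false (antecedent false ⇒ implication holds) = true
[2.1] false OR false OR false = false
[2.2.2] false OR true = true
[2.2] true AND true = true
[2] false OR true = true
[3.1.2] true → true = true
[3.1] false OR true = true
[3.2.1.1.1] false → false (antecedent false ⇒ implication holds) = true
[3.2.1.1] NOT true = false
[3.2.1] NOT false = true
[3.2.2] false → false (antecedent false ⇒ implication holds) = true
[3.2] true AND true = true
[3] true OR true = true
[root] true AND true AND true = true
Overall: true → allowed

Allowed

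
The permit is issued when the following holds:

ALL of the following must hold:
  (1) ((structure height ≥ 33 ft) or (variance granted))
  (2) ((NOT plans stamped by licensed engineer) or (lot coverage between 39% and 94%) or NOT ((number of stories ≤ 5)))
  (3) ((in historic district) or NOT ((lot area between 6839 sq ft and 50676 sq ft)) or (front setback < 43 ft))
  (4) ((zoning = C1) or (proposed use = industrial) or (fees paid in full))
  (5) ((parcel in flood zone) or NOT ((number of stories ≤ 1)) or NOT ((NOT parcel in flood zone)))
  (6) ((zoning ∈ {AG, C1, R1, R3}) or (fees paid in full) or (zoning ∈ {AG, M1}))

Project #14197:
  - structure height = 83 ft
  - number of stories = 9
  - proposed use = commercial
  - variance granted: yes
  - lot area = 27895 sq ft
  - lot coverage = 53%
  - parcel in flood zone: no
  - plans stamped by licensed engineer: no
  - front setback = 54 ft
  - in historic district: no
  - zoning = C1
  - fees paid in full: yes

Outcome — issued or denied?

Atomic conditions:
  structure height ≥ 33 ft: 83 ≥ 33 is true
  variance granted: yes → true
  NOT plans stamped by licensed engineer: no → true
  lot coverage between 39% and 94%: 53 in [39, 94] is true
  number of stories ≤ 5: 9 ≤ 5 is false
  in historic district: no → false
  lot area between 6839 sq ft and 50676 sq ft: 27895 in [6839, 50676] is true
  front setback < 43 ft: 54 < 43 is false
  zoning = C1: C1 == C1 is true
  proposed use = industrial: commercial == industrial is false
  fees paid in full: yes → true
  parcel in flood zone: no → false
  number of stories ≤ 1: 9 ≤ 1 is false
  NOT parcel in flood zone: no → true
  zoning ∈ {AG, C1, R1, R3}: C1 is in the set → true
  zoning ∈ {AG, M1}: C1 is not in the set → false
Combine:
[1] true OR true = true
[2.3] NOT false = true
[2] true OR true OR true = true
[3.2] NOT true = false
[3] false OR false OR false = false
[4] true OR false OR true = true
[5.2] NOT false = true
[5.3] NOT true = false
[5] false OR true OR false = true
[6] true OR true OR false = true
[root] true AND true AND false AND true AND true AND true = false
Overall: false → denied

Denied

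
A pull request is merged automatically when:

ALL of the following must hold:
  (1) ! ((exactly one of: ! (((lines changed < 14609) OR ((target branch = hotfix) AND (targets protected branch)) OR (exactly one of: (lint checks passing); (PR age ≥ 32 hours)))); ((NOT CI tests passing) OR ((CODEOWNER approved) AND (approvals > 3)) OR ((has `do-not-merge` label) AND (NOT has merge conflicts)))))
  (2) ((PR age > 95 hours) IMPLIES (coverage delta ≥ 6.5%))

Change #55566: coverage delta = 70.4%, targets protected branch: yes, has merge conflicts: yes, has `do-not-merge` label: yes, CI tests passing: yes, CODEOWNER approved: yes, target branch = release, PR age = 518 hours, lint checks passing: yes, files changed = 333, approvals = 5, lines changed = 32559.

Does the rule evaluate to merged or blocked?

Merged

Atomic conditions:
  lines changed < 14609: 32559 < 14609 is false
  target branch = hotfix: release == hotfix is false
  targets protected branch: yes → true
  lint checks passing: yes → true
  PR age ≥ 32 hours: 518 ≥ 32 is true
  NOT CI tests passing: yes → false
  CODEOWNER approved: yes → true
  approvals > 3: 5 > 3 is true
  has `do-not-merge` label: yes → true
  NOT has merge conflicts: yes → false
  PR age > 95 hours: 518 > 95 is true
  coverage delta ≥ 6.5%: 70.4 ≥ 6.5 is true
Combine:
[1.1.1.1.2] false AND true = false
[1.1.1.1.3] exactly-one(true, true) = false
[1.1.1.1] false OR false OR false = false
[1.1.1] NOT false = true
[1.1.2.2] true AND true = true
[1.1.2.3] true AND false = false
[1.1.2] false OR true OR false = true
[1.1] exactly-one(true, true) = false
[1] NOT false = true
[2] true → true = true
[root] true AND true = true
Overall: true → merged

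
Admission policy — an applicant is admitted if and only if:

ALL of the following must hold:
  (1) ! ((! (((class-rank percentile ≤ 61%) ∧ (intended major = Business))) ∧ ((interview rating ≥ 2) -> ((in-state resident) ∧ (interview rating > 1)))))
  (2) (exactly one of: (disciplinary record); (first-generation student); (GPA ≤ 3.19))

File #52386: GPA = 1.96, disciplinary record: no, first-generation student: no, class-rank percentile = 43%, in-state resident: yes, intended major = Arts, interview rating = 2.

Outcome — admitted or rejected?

Rejected

Atomic conditions:
  class-rank percentile ≤ 61%: 43 ≤ 61 is true
  intended major = Business: Arts == Business is false
  interview rating ≥ 2: 2 ≥ 2 is true
  in-state resident: yes → true
  interview rating > 1: 2 > 1 is true
  disciplinary record: no → false
  first-generation student: no → false
  GPA ≤ 3.19: 1.96 ≤ 3.19 is true
Combine:
[1.1.1.1] true AND false = false
[1.1.1] NOT false = true
[1.1.2.2] true AND true = true
[1.1.2] true → true = true
[1.1] true AND true = true
[1] NOT true = false
[2] exactly-one(false, false, true) = true
[root] false AND true = false
Overall: false → rejected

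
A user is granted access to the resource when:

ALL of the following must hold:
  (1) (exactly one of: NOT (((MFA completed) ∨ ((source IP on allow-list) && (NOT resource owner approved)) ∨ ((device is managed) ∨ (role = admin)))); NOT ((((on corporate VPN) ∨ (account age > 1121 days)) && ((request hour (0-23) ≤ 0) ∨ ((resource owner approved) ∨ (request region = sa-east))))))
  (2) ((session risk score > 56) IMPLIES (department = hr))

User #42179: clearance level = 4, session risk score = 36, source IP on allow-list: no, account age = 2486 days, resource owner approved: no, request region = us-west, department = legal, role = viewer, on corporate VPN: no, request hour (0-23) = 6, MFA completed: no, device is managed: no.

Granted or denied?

Atomic conditions:
  MFA completed: no → false
  source IP on allow-list: no → false
  NOT resource owner approved: no → true
  device is managed: no → false
  role = admin: viewer == admin is false
  on corporate VPN: no → false
  account age > 1121 days: 2486 > 1121 is true
  request hour (0-23) ≤ 0: 6 ≤ 0 is false
  resource owner approved: no → false
  request region = sa-east: us-west == sa-east is false
  session risk score > 56: 36 > 56 is false
  department = hr: legal == hr is false
Combine:
[1.1.1.2] false AND true = false
[1.1.1.3] false OR false = false
[1.1.1] false OR false OR false = false
[1.1] NOT false = true
[1.2.1.1] false OR true = true
[1.2.1.2.2] false OR false = false
[1.2.1.2] false OR false = false
[1.2.1] true AND false = false
[1.2] NOT false = true
[1] exactly-one(true, true) = false
[2] false → false (antecedent false ⇒ implication holds) = true
[root] false AND true = false
Overall: false → denied

Denied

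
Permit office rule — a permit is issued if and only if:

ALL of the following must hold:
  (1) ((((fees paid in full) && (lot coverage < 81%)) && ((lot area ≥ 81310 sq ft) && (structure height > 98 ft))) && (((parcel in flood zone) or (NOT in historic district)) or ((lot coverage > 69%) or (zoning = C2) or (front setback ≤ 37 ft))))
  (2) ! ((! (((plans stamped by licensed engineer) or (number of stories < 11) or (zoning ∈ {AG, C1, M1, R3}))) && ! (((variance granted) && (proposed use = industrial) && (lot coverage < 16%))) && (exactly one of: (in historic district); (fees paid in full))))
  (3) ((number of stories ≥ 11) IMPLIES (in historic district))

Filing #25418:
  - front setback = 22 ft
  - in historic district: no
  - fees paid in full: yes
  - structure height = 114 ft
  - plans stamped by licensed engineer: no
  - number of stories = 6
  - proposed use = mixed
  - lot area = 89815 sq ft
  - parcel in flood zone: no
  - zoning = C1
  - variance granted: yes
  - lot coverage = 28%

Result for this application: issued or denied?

Atomic conditions:
  fees paid in full: yes → true
  lot coverage < 81%: 28 < 81 is true
  lot area ≥ 81310 sq ft: 89815 ≥ 81310 is true
  structure height > 98 ft: 114 > 98 is true
  parcel in flood zone: no → false
  NOT in historic district: no → true
  lot coverage > 69%: 28 > 69 is false
  zoning = C2: C1 == C2 is false
  front setback ≤ 37 ft: 22 ≤ 37 is true
  plans stamped by licensed engineer: no → false
  number of stories < 11: 6 < 11 is true
  zoning ∈ {AG, C1, M1, R3}: C1 is in the set → true
  variance granted: yes → true
  proposed use = industrial: mixed == industrial is false
  lot coverage < 16%: 28 < 16 is false
  in historic district: no → false
  number of stories ≥ 11: 6 ≥ 11 is false
Combine:
[1.1.1] true AND true = true
[1.1.2] true AND true = true
[1.1] true AND true = true
[1.2.1] false OR true = true
[1.2.2] false OR false OR true = true
[1.2] true OR true = true
[1] true AND true = true
[2.1.1.1] false OR true OR true = true
[2.1.1] NOT true = false
[2.1.2.1] true AND false AND false = false
[2.1.2] NOT false = true
[2.1.3] exactly-one(false, true) = true
[2.1] false AND true AND true = false
[2] NOT false = true
[3] false → false (antecedent false ⇒ implication holds) = true
[root] true AND true AND true = true
Overall: true → issued

Issued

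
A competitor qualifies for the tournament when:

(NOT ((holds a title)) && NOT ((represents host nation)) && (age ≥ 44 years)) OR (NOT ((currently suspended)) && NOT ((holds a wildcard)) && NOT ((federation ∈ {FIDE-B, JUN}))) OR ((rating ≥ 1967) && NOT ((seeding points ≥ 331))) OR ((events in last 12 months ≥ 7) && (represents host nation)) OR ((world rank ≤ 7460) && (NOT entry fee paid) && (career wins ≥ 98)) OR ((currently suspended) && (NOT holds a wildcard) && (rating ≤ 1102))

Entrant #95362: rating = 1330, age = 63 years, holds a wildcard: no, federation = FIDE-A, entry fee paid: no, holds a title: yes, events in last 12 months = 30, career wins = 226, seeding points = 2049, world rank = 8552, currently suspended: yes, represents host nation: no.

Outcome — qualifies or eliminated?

Atomic conditions:
  holds a title: yes → true
  represents host nation: no → false
  age ≥ 44 years: 63 ≥ 44 is true
  currently suspended: yes → true
  holds a wildcard: no → false
  federation ∈ {FIDE-B, JUN}: FIDE-A is not in the set → false
  rating ≥ 1967: 1330 ≥ 1967 is false
  seeding points ≥ 331: 2049 ≥ 331 is true
  events in last 12 months ≥ 7: 30 ≥ 7 is true
  world rank ≤ 7460: 8552 ≤ 7460 is false
  NOT entry fee paid: no → true
  career wins ≥ 98: 226 ≥ 98 is true
  NOT holds a wildcard: no → true
  rating ≤ 1102: 1330 ≤ 1102 is false
Combine:
[1.1] NOT true = false
[1.2] NOT false = true
[1] false AND true AND true = false
[2.1] NOT true = false
[2.2] NOT false = true
[2.3] NOT false = true
[2] false AND true AND true = false
[3.2] NOT true = false
[3] false AND false = false
[4] true AND false = false
[5] false AND true AND true = false
[6] true AND true AND false = false
[root] false OR false OR false OR false OR false OR false = false
Overall: false → eliminated

Eliminated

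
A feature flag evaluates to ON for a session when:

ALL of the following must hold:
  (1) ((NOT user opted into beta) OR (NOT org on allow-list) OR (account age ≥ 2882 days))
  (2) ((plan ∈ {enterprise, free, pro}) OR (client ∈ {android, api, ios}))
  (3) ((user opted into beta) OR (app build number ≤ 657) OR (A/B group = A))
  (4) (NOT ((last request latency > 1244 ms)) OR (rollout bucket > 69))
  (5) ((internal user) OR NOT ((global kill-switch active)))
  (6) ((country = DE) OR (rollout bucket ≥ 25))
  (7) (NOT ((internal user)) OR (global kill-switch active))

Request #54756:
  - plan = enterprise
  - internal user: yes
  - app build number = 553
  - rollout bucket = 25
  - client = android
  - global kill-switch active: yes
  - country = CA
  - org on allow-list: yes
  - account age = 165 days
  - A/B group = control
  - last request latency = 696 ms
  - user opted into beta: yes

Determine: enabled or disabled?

Disabled

Atomic conditions:
  NOT user opted into beta: yes → false
  NOT org on allow-list: yes → false
  account age ≥ 2882 days: 165 ≥ 2882 is false
  plan ∈ {enterprise, free, pro}: enterprise is in the set → true
  client ∈ {android, api, ios}: android is in the set → true
  user opted into beta: yes → true
  app build number ≤ 657: 553 ≤ 657 is true
  A/B group = A: control == A is false
  last request latency > 1244 ms: 696 > 1244 is false
  rollout bucket > 69: 25 > 69 is false
  internal user: yes → true
  global kill-switch active: yes → true
  country = DE: CA == DE is false
  rollout bucket ≥ 25: 25 ≥ 25 is true
Combine:
[1] false OR false OR false = false
[2] true OR true = true
[3] true OR true OR false = true
[4.1] NOT false = true
[4] true OR false = true
[5.2] NOT true = false
[5] true OR false = true
[6] false OR true = true
[7.1] NOT true = false
[7] false OR true = true
[root] false AND true AND true AND true AND true AND true AND true = false
Overall: false → disabled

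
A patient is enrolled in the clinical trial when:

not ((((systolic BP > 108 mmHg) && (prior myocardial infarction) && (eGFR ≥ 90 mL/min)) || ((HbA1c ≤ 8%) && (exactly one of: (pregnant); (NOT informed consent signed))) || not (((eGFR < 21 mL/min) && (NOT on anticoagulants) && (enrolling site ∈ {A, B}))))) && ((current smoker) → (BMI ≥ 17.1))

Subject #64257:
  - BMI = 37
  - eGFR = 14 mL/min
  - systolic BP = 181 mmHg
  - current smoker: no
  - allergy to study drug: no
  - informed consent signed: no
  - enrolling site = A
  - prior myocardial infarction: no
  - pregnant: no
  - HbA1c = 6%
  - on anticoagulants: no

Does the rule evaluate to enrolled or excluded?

Excluded

Atomic conditions:
  systolic BP > 108 mmHg: 181 > 108 is true
  prior myocardial infarction: no → false
  eGFR ≥ 90 mL/min: 14 ≥ 90 is false
  HbA1c ≤ 8%: 6 ≤ 8 is true
  pregnant: no → false
  NOT informed consent signed: no → true
  eGFR < 21 mL/min: 14 < 21 is true
  NOT on anticoagulants: no → true
  enrolling site ∈ {A, B}: A is in the set → true
  current smoker: no → false
  BMI ≥ 17.1: 37 ≥ 17.1 is true
Combine:
[1.1.1] true AND false AND false = false
[1.1.2.2] exactly-one(false, true) = true
[1.1.2] true AND true = true
[1.1.3.1] true AND true AND true = true
[1.1.3] NOT true = false
[1.1] false OR true OR false = true
[1] NOT true = false
[2] false → true (antecedent false ⇒ implication holds) = true
[root] false AND true = false
Overall: false → excluded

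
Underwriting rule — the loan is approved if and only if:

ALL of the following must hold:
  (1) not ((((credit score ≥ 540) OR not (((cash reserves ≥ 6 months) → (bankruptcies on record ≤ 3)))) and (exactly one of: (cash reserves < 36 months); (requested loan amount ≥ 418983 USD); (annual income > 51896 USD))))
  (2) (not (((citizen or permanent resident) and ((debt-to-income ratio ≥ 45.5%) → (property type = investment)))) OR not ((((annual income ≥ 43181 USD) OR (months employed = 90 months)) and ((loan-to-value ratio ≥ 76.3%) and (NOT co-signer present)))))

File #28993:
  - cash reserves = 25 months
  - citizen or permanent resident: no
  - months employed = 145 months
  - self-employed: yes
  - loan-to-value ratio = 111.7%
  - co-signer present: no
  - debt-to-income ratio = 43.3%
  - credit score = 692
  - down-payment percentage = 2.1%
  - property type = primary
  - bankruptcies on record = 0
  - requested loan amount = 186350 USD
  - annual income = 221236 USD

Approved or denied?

Atomic conditions:
  credit score ≥ 540: 692 ≥ 540 is true
  cash reserves ≥ 6 months: 25 ≥ 6 is true
  bankruptcies on record ≤ 3: 0 ≤ 3 is true
  cash reserves < 36 months: 25 < 36 is true
  requested loan amount ≥ 418983 USD: 186350 ≥ 418983 is false
  annual income > 51896 USD: 221236 > 51896 is true
  citizen or permanent resident: no → false
  debt-to-income ratio ≥ 45.5%: 43.3 ≥ 45.5 is false
  property type = investment: primary == investment is false
  annual income ≥ 43181 USD: 221236 ≥ 43181 is true
  months employed = 90 months: 145 == 90 is false
  loan-to-value ratio ≥ 76.3%: 111.7 ≥ 76.3 is true
  NOT co-signer present: no → true
Combine:
[1.1.1.2.1] true → true = true
[1.1.1.2] NOT true = false
[1.1.1] true OR false = true
[1.1.2] exactly-one(true, false, true) = false
[1.1] true AND false = false
[1] NOT false = true
[2.1.1.2] false → false (antecedent false ⇒ implication holds) = true
[2.1.1] false AND true = false
[2.1] NOT false = true
[2.2.1.1] true OR false = true
[2.2.1.2] true AND true = true
[2.2.1] true AND true = true
[2.2] NOT true = false
[2] true OR false = true
[root] true AND true = true
Overall: true → approved

Approved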